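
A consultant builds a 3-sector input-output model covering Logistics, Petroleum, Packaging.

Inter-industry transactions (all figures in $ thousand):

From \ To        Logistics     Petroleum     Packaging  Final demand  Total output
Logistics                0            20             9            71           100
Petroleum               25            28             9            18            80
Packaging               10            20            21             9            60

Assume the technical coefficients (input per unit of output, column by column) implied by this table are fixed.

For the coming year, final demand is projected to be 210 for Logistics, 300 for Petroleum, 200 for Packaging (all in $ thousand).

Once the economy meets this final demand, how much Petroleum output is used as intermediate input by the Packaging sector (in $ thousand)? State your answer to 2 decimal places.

z_23 = 105.80

Technical coefficients a_ij = z_ij / X_j:
  a_11 = 0/100 = 0.00, a_21 = 25/100 = 0.25, a_31 = 10/100 = 0.10
  a_12 = 20/80 = 0.25, a_22 = 28/80 = 0.35, a_32 = 20/80 = 0.25
  a_13 = 9/60 = 0.15, a_23 = 9/60 = 0.15, a_33 = 21/60 = 0.35
I − A =
  [   1.00    -0.25    -0.15]
  [  -0.25     0.65    -0.15]
  [  -0.10    -0.25     0.65]
Cofactors of I−A, C_ij = (−1)^(i+j)·(minor ij) (rows/columns in the sector order above):
  C_11 = (0.65)(0.65) − (-0.15)(-0.25) = 0.3850
  C_12 = −[(-0.25)(0.65) − (-0.15)(-0.10)] = 0.1775
  C_13 = (-0.25)(-0.25) − (0.65)(-0.10) = 0.1275
  C_21 = −[(-0.25)(0.65) − (-0.15)(-0.25)] = 0.2000
  C_22 = (1.00)(0.65) − (-0.15)(-0.10) = 0.6350
  C_23 = −[(1.00)(-0.25) − (-0.25)(-0.10)] = 0.2750
  C_31 = (-0.25)(-0.15) − (-0.15)(0.65) = 0.1350
  C_32 = −[(1.00)(-0.15) − (-0.15)(-0.25)] = 0.1875
  C_33 = (1.00)(0.65) − (-0.25)(-0.25) = 0.5875
det(I−A) = Σ_j (I−A)_1j·C_1j = (1.00)(0.3850) + (-0.25)(0.1775) + (-0.15)(0.1275) = 0.3215
adj(I−A) = Cᵀ =
  [ 0.3850   0.2000   0.1350]
  [ 0.1775   0.6350   0.1875]
  [ 0.1275   0.2750   0.5875]
(I − A)⁻¹ = adj(I−A) / det(I−A) ≈
  [   1.1975     0.6221     0.4199]
  [   0.5521     1.9751     0.5832]
  [   0.3966     0.8554     1.8274]
First solve x = (I − A)⁻¹ d = adj(I−A)·d / det(I−A); in particular x_3 = (0.1275·210 + 0.2750·300 + 0.5875·200) / 0.3215 = 226.775 / 0.3215 ≈ 705.3655.
Intermediate flow from 2 to 3: z_23 = a_23 · x_3 = 0.15 × 226.775 / 0.3215 = 34.01625 / 0.3215 ≈ 105.80.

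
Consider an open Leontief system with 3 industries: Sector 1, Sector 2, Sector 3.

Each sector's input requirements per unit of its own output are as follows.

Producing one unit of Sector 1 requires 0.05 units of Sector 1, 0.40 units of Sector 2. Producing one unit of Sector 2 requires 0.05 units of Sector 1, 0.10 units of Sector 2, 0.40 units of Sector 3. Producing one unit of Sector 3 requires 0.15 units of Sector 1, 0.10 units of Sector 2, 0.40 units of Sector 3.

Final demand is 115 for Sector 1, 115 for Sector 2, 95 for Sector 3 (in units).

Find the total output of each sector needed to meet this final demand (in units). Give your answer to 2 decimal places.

I − A =
  [   0.95    -0.05    -0.15]
  [  -0.40     0.90    -0.10]
  [   0.00    -0.40     0.60]
Cofactors of I−A, C_ij = (−1)^(i+j)·(minor ij) (rows/columns in the sector order above):
  C_11 = (0.90)(0.60) − (-0.10)(-0.40) = 0.5000
  C_12 = −[(-0.40)(0.60) − (-0.10)(0.00)] = 0.2400
  C_13 = (-0.40)(-0.40) − (0.90)(0.00) = 0.1600
  C_21 = −[(-0.05)(0.60) − (-0.15)(-0.40)] = 0.0900
  C_22 = (0.95)(0.60) − (-0.15)(0.00) = 0.5700
  C_23 = −[(0.95)(-0.40) − (-0.05)(0.00)] = 0.3800
  C_31 = (-0.05)(-0.10) − (-0.15)(0.90) = 0.1400
  C_32 = −[(0.95)(-0.10) − (-0.15)(-0.40)] = 0.1550
  C_33 = (0.95)(0.90) − (-0.05)(-0.40) = 0.8350
det(I−A) = Σ_j (I−A)_1j·C_1j = (0.95)(0.5000) + (-0.05)(0.2400) + (-0.15)(0.1600) = 0.4390
adj(I−A) = Cᵀ =
  [ 0.5000   0.0900   0.1400]
  [ 0.2400   0.5700   0.1550]
  [ 0.1600   0.3800   0.8350]
(I − A)⁻¹ = adj(I−A) / det(I−A) ≈
  [   1.1390     0.2050     0.3189]
  [   0.5467     1.2984     0.3531]
  [   0.3645     0.8656     1.9021]
x = (I − A)⁻¹ d = adj(I−A)·d / det(I−A), with det(I−A) = 0.4390:
  x_1 = (0.5000·115 + 0.0900·115 + 0.1400·95) / 0.4390 = 81.15 / 0.4390 ≈ 184.85
  x_2 = (0.2400·115 + 0.5700·115 + 0.1550·95) / 0.4390 = 107.875 / 0.4390 ≈ 245.73
  x_3 = (0.1600·115 + 0.3800·115 + 0.8350·95) / 0.4390 = 141.425 / 0.4390 ≈ 322.15

x_1 = 184.85, x_2 = 245.73, x_3 = 322.15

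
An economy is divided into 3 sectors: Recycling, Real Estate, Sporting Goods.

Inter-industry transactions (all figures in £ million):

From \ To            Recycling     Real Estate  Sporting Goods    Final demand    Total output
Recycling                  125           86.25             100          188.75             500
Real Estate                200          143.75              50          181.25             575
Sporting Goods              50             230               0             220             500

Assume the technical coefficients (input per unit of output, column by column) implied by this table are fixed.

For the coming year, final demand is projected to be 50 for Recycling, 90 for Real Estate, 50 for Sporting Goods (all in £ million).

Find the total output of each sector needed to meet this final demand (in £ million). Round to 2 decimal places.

Technical coefficients a_ij = z_ij / X_j:
  a_11 = 125/500 = 0.25, a_21 = 200/500 = 0.40, a_31 = 50/500 = 0.10
  a_12 = 86.25/575 = 0.15, a_22 = 143.75/575 = 0.25, a_32 = 230/575 = 0.40
  a_13 = 100/500 = 0.20, a_23 = 50/500 = 0.10, a_33 = 0/500 = 0.00
I − A =
  [   0.75    -0.15    -0.20]
  [  -0.40     0.75    -0.10]
  [  -0.10    -0.40     1.00]
Cofactors of I−A, C_ij = (−1)^(i+j)·(minor ij) (rows/columns in the sector order above):
  C_11 = (0.75)(1.00) − (-0.10)(-0.40) = 0.7100
  C_12 = −[(-0.40)(1.00) − (-0.10)(-0.10)] = 0.4100
  C_13 = (-0.40)(-0.40) − (0.75)(-0.10) = 0.2350
  C_21 = −[(-0.15)(1.00) − (-0.20)(-0.40)] = 0.2300
  C_22 = (0.75)(1.00) − (-0.20)(-0.10) = 0.7300
  C_23 = −[(0.75)(-0.40) − (-0.15)(-0.10)] = 0.3150
  C_31 = (-0.15)(-0.10) − (-0.20)(0.75) = 0.1650
  C_32 = −[(0.75)(-0.10) − (-0.20)(-0.40)] = 0.1550
  C_33 = (0.75)(0.75) − (-0.15)(-0.40) = 0.5025
det(I−A) = Σ_j (I−A)_1j·C_1j = (0.75)(0.7100) + (-0.15)(0.4100) + (-0.20)(0.2350) = 0.4240
adj(I−A) = Cᵀ =
  [ 0.7100   0.2300   0.1650]
  [ 0.4100   0.7300   0.1550]
  [ 0.2350   0.3150   0.5025]
(I − A)⁻¹ = adj(I−A) / det(I−A) ≈
  [   1.6745     0.5425     0.3892]
  [   0.9670     1.7217     0.3656]
  [   0.5542     0.7429     1.1851]
x = (I − A)⁻¹ d = adj(I−A)·d / det(I−A), with det(I−A) = 0.4240:
  x_1 = (0.7100·50 + 0.2300·90 + 0.1650·50) / 0.4240 = 64.45 / 0.4240 ≈ 152.00
  x_2 = (0.4100·50 + 0.7300·90 + 0.1550·50) / 0.4240 = 93.95 / 0.4240 ≈ 221.58
  x_3 = (0.2350·50 + 0.3150·90 + 0.5025·50) / 0.4240 = 65.225 / 0.4240 ≈ 153.83

x_1 = 152.00, x_2 = 221.58, x_3 = 153.83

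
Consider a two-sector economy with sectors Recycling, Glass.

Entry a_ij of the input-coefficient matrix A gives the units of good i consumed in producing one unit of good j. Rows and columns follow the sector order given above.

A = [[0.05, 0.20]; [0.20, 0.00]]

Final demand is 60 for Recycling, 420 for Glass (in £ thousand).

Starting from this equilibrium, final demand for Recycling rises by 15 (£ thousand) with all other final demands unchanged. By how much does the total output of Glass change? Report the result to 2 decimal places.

I − A =
  [   0.95    -0.20]
  [  -0.20     1.00]
det(I−A) = (0.95)(1.00) − (-0.20)(-0.20) = 0.9100
adj(I−A) = [[1.00, 0.20], [0.20, 0.95]]
(I − A)⁻¹ = adj(I−A) / det(I−A) ≈
  [   1.0989     0.2198]
  [   0.2198     1.0440]
Δx = (I − A)⁻¹ Δd with Δd having +15 in the Recycling component and 0 elsewhere.
So Δx_2 = L_21 · (+15), where L_21 = adj(I−A)_21 / det(I−A) = 0.20 / 0.9100.
Δx_2 = 0.20 × (+15) / 0.9100 = 3.00 / 0.9100 ≈ 3.30.

Δx_2 = 3.30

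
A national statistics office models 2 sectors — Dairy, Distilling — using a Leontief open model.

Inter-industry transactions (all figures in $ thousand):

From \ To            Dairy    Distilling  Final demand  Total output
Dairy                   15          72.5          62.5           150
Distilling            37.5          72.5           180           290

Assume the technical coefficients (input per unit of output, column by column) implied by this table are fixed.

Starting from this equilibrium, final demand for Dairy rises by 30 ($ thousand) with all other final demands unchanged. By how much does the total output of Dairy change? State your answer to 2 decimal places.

Δx_1 = 36.73

Technical coefficients a_ij = z_ij / X_j:
  a_11 = 15/150 = 0.10, a_21 = 37.5/150 = 0.25
  a_12 = 72.5/290 = 0.25, a_22 = 72.5/290 = 0.25
I − A =
  [   0.90    -0.25]
  [  -0.25     0.75]
det(I−A) = (0.90)(0.75) − (-0.25)(-0.25) = 0.6125
adj(I−A) = [[0.75, 0.25], [0.25, 0.90]]
(I − A)⁻¹ = adj(I−A) / det(I−A) ≈
  [   1.2245     0.4082]
  [   0.4082     1.4694]
Δx = (I − A)⁻¹ Δd with Δd having +30 in the Dairy component and 0 elsewhere.
So Δx_1 = L_11 · (+30), where L_11 = adj(I−A)_11 / det(I−A) = 0.75 / 0.6125.
Δx_1 = 0.75 × (+30) / 0.6125 = 22.50 / 0.6125 ≈ 36.73.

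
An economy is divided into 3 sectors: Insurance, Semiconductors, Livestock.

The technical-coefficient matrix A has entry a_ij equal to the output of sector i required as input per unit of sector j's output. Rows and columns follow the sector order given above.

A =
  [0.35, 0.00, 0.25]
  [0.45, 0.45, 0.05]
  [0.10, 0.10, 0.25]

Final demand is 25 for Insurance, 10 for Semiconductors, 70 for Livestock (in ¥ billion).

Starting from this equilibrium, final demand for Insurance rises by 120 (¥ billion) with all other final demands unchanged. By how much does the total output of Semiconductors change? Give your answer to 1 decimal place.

Δx_S = 171.3

I − A =
  [   0.65     0.00    -0.25]
  [  -0.45     0.55    -0.05]
  [  -0.10    -0.10     0.75]
Cofactors of I−A, C_ij = (−1)^(i+j)·(minor ij) (rows/columns in the sector order above):
  C_11 = (0.55)(0.75) − (-0.05)(-0.10) = 0.4075
  C_12 = −[(-0.45)(0.75) − (-0.05)(-0.10)] = 0.3425
  C_13 = (-0.45)(-0.10) − (0.55)(-0.10) = 0.1000
  C_21 = −[(0.00)(0.75) − (-0.25)(-0.10)] = 0.0250
  C_22 = (0.65)(0.75) − (-0.25)(-0.10) = 0.4625
  C_23 = −[(0.65)(-0.10) − (0.00)(-0.10)] = 0.0650
  C_31 = (0.00)(-0.05) − (-0.25)(0.55) = 0.1375
  C_32 = −[(0.65)(-0.05) − (-0.25)(-0.45)] = 0.1450
  C_33 = (0.65)(0.55) − (0.00)(-0.45) = 0.3575
det(I−A) = Σ_j (I−A)_1j·C_1j = (0.65)(0.4075) + (0.00)(0.3425) + (-0.25)(0.1000) = 0.239875
adj(I−A) = Cᵀ =
  [ 0.4075   0.0250   0.1375]
  [ 0.3425   0.4625   0.1450]
  [ 0.1000   0.0650   0.3575]
(I − A)⁻¹ = adj(I−A) / det(I−A) ≈
  [   1.6988     0.1042     0.5732]
  [   1.4278     1.9281     0.6045]
  [   0.4169     0.2710     1.4904]
Δx = (I − A)⁻¹ Δd with Δd having +120 in the Insurance component and 0 elsewhere.
So Δx_S = L_SI · (+120), where L_SI = adj(I−A)_SI / det(I−A) = 0.3425 / 0.239875.
Δx_S = 0.3425 × (+120) / 0.239875 = 41.10 / 0.239875 ≈ 171.3.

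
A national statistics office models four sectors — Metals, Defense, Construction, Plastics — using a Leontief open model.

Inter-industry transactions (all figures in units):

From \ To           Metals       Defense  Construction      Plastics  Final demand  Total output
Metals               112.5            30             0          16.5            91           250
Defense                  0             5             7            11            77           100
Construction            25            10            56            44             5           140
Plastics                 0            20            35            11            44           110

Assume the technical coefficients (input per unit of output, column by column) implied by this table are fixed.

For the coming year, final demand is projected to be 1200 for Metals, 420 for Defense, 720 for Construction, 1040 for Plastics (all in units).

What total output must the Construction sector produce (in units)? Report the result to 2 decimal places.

Technical coefficients a_ij = z_ij / X_j:
  a_MM = 112.5/250 = 0.45, a_DM = 0/250 = 0.00, a_CM = 25/250 = 0.10, a_PM = 0/250 = 0.00
  a_MD = 30/100 = 0.30, a_DD = 5/100 = 0.05, a_CD = 10/100 = 0.10, a_PD = 20/100 = 0.20
  a_MC = 0/140 = 0.00, a_DC = 7/140 = 0.05, a_CC = 56/140 = 0.40, a_PC = 35/140 = 0.25
  a_MP = 16.5/110 = 0.15, a_DP = 11/110 = 0.10, a_CP = 44/110 = 0.40, a_PP = 11/110 = 0.10
I − A =
  [   0.55    -0.30     0.00    -0.15]
  [   0.00     0.95    -0.05    -0.10]
  [  -0.10    -0.10     0.60    -0.40]
  [   0.00    -0.20    -0.25     0.90]
Compute the cofactors C_ij = (−1)^(i+j)·(3×3 minor ij) of I−A; the adjugate is their transpose:
adj(I−A) = Cᵀ =
  [ 0.395000   0.153750   0.058125   0.108750]
  [ 0.007000   0.238250   0.038500   0.044750]
  [ 0.083500   0.123500   0.459250   0.231750]
  [ 0.024750   0.087250   0.136125   0.309250]
det(I−A) = Σ_j (I−A)_1j·C_1j = (0.55)(0.395000) + (-0.30)(0.007000) + (0.00)(0.083500) + (-0.15)(0.024750) = 0.2114375
(I − A)⁻¹ = adj(I−A) / det(I−A) ≈
  [   1.8682     0.7272     0.2749     0.5143]
  [   0.0331     1.1268     0.1821     0.2116]
  [   0.3949     0.5841     2.1720     1.0961]
  [   0.1171     0.4127     0.6438     1.4626]
x = (I − A)⁻¹ d = adj(I−A)·d / det(I−A), with det(I−A) = 0.2114375:
  x_M = (0.395000·1200 + 0.153750·420 + 0.058125·720 + 0.108750·1040) / 0.2114375 = 693.525 / 0.2114375 ≈ 3280.05
  x_D = (0.007000·1200 + 0.238250·420 + 0.038500·720 + 0.044750·1040) / 0.2114375 = 182.725 / 0.2114375 ≈ 864.20
  x_C = (0.083500·1200 + 0.123500·420 + 0.459250·720 + 0.231750·1040) / 0.2114375 = 723.75 / 0.2114375 ≈ 3423.00
  x_P = (0.024750·1200 + 0.087250·420 + 0.136125·720 + 0.309250·1040) / 0.2114375 = 485.975 / 0.2114375 ≈ 2298.43

x_C = 3423.00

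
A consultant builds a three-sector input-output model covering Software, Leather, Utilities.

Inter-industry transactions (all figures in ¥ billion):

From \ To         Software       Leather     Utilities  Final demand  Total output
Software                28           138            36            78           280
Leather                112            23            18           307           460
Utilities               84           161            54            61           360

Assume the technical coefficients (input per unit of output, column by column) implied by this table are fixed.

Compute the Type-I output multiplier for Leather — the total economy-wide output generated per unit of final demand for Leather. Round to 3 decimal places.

m_L = 2.544

Technical coefficients a_ij = z_ij / X_j:
  a_SS = 28/280 = 0.10, a_LS = 112/280 = 0.40, a_US = 84/280 = 0.30
  a_SL = 138/460 = 0.30, a_LL = 23/460 = 0.05, a_UL = 161/460 = 0.35
  a_SU = 36/360 = 0.10, a_LU = 18/360 = 0.05, a_UU = 54/360 = 0.15
I − A =
  [   0.90    -0.30    -0.10]
  [  -0.40     0.95    -0.05]
  [  -0.30    -0.35     0.85]
Cofactors of I−A, C_ij = (−1)^(i+j)·(minor ij) (rows/columns in the sector order above):
  C_11 = (0.95)(0.85) − (-0.05)(-0.35) = 0.7900
  C_12 = −[(-0.40)(0.85) − (-0.05)(-0.30)] = 0.3550
  C_13 = (-0.40)(-0.35) − (0.95)(-0.30) = 0.4250
  C_21 = −[(-0.30)(0.85) − (-0.10)(-0.35)] = 0.2900
  C_22 = (0.90)(0.85) − (-0.10)(-0.30) = 0.7350
  C_23 = −[(0.90)(-0.35) − (-0.30)(-0.30)] = 0.4050
  C_31 = (-0.30)(-0.05) − (-0.10)(0.95) = 0.1100
  C_32 = −[(0.90)(-0.05) − (-0.10)(-0.40)] = 0.0850
  C_33 = (0.90)(0.95) − (-0.30)(-0.40) = 0.7350
det(I−A) = Σ_j (I−A)_1j·C_1j = (0.90)(0.7900) + (-0.30)(0.3550) + (-0.10)(0.4250) = 0.5620
adj(I−A) = Cᵀ =
  [ 0.7900   0.2900   0.1100]
  [ 0.3550   0.7350   0.0850]
  [ 0.4250   0.4050   0.7350]
(I − A)⁻¹ = adj(I−A) / det(I−A) ≈
  [   1.4057     0.5160     0.1957]
  [   0.6317     1.3078     0.1512]
  [   0.7562     0.7206     1.3078]
The output multiplier for sector j is the column-j sum of the Leontief inverse (I − A)⁻¹ = adj(I−A) / det(I−A).
Column L of adj(I−A): (0.2900, 0.7350, 0.4050); det(I−A) = 0.5620.
m_L = (0.2900 + 0.7350 + 0.4050) / 0.5620 = 1.43 / 0.5620 ≈ 2.544.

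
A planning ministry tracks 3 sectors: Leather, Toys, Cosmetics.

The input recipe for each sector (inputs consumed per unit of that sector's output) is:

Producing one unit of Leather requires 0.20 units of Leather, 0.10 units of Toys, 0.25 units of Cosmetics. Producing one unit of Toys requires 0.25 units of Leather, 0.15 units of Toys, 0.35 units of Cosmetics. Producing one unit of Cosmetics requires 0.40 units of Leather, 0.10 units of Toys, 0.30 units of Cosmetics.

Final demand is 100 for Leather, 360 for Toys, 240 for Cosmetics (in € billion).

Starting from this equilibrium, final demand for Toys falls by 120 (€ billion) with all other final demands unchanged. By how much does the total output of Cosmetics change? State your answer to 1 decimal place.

Δx_3 = -126.4

I − A =
  [   0.80    -0.25    -0.40]
  [  -0.10     0.85    -0.10]
  [  -0.25    -0.35     0.70]
Cofactors of I−A, C_ij = (−1)^(i+j)·(minor ij) (rows/columns in the sector order above):
  C_11 = (0.85)(0.70) − (-0.10)(-0.35) = 0.5600
  C_12 = −[(-0.10)(0.70) − (-0.10)(-0.25)] = 0.0950
  C_13 = (-0.10)(-0.35) − (0.85)(-0.25) = 0.2475
  C_21 = −[(-0.25)(0.70) − (-0.40)(-0.35)] = 0.3150
  C_22 = (0.80)(0.70) − (-0.40)(-0.25) = 0.4600
  C_23 = −[(0.80)(-0.35) − (-0.25)(-0.25)] = 0.3425
  C_31 = (-0.25)(-0.10) − (-0.40)(0.85) = 0.3650
  C_32 = −[(0.80)(-0.10) − (-0.40)(-0.10)] = 0.1200
  C_33 = (0.80)(0.85) − (-0.25)(-0.10) = 0.6550
det(I−A) = Σ_j (I−A)_1j·C_1j = (0.80)(0.5600) + (-0.25)(0.0950) + (-0.40)(0.2475) = 0.32525
adj(I−A) = Cᵀ =
  [ 0.5600   0.3150   0.3650]
  [ 0.0950   0.4600   0.1200]
  [ 0.2475   0.3425   0.6550]
(I − A)⁻¹ = adj(I−A) / det(I−A) ≈
  [   1.7218     0.9685     1.1222]
  [   0.2921     1.4143     0.3689]
  [   0.7610     1.0530     2.0138]
Δx = (I − A)⁻¹ Δd with Δd having -120 in the Toys component and 0 elsewhere.
So Δx_3 = L_32 · (-120), where L_32 = adj(I−A)_32 / det(I−A) = 0.3425 / 0.32525.
Δx_3 = 0.3425 × (-120) / 0.32525 = -41.10 / 0.32525 ≈ -126.4.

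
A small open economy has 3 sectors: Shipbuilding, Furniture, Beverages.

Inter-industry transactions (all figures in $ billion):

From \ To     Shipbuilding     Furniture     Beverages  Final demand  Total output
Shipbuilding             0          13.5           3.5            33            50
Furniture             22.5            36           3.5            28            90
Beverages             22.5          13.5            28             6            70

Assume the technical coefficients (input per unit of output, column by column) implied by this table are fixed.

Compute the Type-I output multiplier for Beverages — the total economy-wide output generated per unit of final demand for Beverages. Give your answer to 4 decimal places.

Technical coefficients a_ij = z_ij / X_j:
  a_SS = 0/50 = 0.00, a_FS = 22.5/50 = 0.45, a_BS = 22.5/50 = 0.45
  a_SF = 13.5/90 = 0.15, a_FF = 36/90 = 0.40, a_BF = 13.5/90 = 0.15
  a_SB = 3.5/70 = 0.05, a_FB = 3.5/70 = 0.05, a_BB = 28/70 = 0.40
I − A =
  [   1.00    -0.15    -0.05]
  [  -0.45     0.60    -0.05]
  [  -0.45    -0.15     0.60]
Cofactors of I−A, C_ij = (−1)^(i+j)·(minor ij) (rows/columns in the sector order above):
  C_11 = (0.60)(0.60) − (-0.05)(-0.15) = 0.3525
  C_12 = −[(-0.45)(0.60) − (-0.05)(-0.45)] = 0.2925
  C_13 = (-0.45)(-0.15) − (0.60)(-0.45) = 0.3375
  C_21 = −[(-0.15)(0.60) − (-0.05)(-0.15)] = 0.0975
  C_22 = (1.00)(0.60) − (-0.05)(-0.45) = 0.5775
  C_23 = −[(1.00)(-0.15) − (-0.15)(-0.45)] = 0.2175
  C_31 = (-0.15)(-0.05) − (-0.05)(0.60) = 0.0375
  C_32 = −[(1.00)(-0.05) − (-0.05)(-0.45)] = 0.0725
  C_33 = (1.00)(0.60) − (-0.15)(-0.45) = 0.5325
det(I−A) = Σ_j (I−A)_1j·C_1j = (1.00)(0.3525) + (-0.15)(0.2925) + (-0.05)(0.3375) = 0.29175
adj(I−A) = Cᵀ =
  [ 0.3525   0.0975   0.0375]
  [ 0.2925   0.5775   0.0725]
  [ 0.3375   0.2175   0.5325]
(I − A)⁻¹ = adj(I−A) / det(I−A) ≈
  [   1.20823     0.33419     0.12853]
  [   1.00257     1.97943     0.24850]
  [   1.15681     0.74550     1.82519]
The output multiplier for sector j is the column-j sum of the Leontief inverse (I − A)⁻¹ = adj(I−A) / det(I−A).
Column B of adj(I−A): (0.0375, 0.0725, 0.5325); det(I−A) = 0.29175.
m_B = (0.0375 + 0.0725 + 0.5325) / 0.29175 = 0.6425 / 0.29175 ≈ 2.2022.

m_B = 2.2022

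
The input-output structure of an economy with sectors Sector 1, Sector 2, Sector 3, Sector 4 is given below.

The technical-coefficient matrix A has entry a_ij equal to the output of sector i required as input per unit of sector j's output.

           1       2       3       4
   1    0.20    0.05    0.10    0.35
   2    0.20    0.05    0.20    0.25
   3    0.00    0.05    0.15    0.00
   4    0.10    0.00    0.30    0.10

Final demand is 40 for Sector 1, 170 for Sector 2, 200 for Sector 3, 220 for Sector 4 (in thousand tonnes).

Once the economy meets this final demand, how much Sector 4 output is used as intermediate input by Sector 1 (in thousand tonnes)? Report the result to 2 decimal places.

z_41 = 26.35

I − A =
  [   0.80    -0.05    -0.10    -0.35]
  [  -0.20     0.95    -0.20    -0.25]
  [   0.00    -0.05     0.85     0.00]
  [  -0.10     0.00    -0.30     0.90]
Compute the cofactors C_ij = (−1)^(i+j)·(3×3 minor ij) of I−A; the adjugate is their transpose:
adj(I−A) = Cᵀ =
  [ 0.71400   0.04800   0.19800   0.29100]
  [ 0.17425   0.58225   0.23850   0.22950]
  [ 0.01025   0.03425   0.64050   0.01350]
  [ 0.08275   0.01675   0.23550   0.62850]
det(I−A) = Σ_j (I−A)_1j·C_1j = (0.80)(0.71400) + (-0.05)(0.17425) + (-0.10)(0.01025) + (-0.35)(0.08275) = 0.5325
(I − A)⁻¹ = adj(I−A) / det(I−A) ≈
  [   1.3408     0.0901     0.3718     0.5465]
  [   0.3272     1.0934     0.4479     0.4310]
  [   0.0192     0.0643     1.2028     0.0254]
  [   0.1554     0.0315     0.4423     1.1803]
First solve x = (I − A)⁻¹ d = adj(I−A)·d / det(I−A); in particular x_1 = (0.71400·40 + 0.04800·170 + 0.19800·200 + 0.29100·220) / 0.5325 = 140.34 / 0.5325 ≈ 263.5493.
Intermediate flow from 4 to 1: z_41 = a_41 · x_1 = 0.10 × 140.34 / 0.5325 = 14.034 / 0.5325 ≈ 26.35.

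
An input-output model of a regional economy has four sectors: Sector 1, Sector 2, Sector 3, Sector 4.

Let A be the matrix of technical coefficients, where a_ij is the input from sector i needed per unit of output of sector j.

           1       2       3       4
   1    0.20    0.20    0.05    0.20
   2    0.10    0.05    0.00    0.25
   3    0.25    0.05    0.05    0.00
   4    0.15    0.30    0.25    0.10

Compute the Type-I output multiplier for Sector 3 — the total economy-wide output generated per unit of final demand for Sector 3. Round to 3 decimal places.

I − A =
  [   0.80    -0.20    -0.05    -0.20]
  [  -0.10     0.95     0.00    -0.25]
  [  -0.25    -0.05     0.95     0.00]
  [  -0.15    -0.30    -0.25     0.90]
Compute the cofactors C_ij = (−1)^(i+j)·(3×3 minor ij) of I−A; the adjugate is their transpose:
adj(I−A) = Cᵀ =
  [ 0.737875   0.232750   0.099000   0.228625]
  [ 0.136750   0.631750   0.061375   0.205875]
  [ 0.201375   0.094500   0.564000   0.071000]
  [ 0.224500   0.275625   0.193625   0.690875]
det(I−A) = Σ_j (I−A)_1j·C_1j = (0.80)(0.737875) + (-0.20)(0.136750) + (-0.05)(0.201375) + (-0.20)(0.224500) = 0.50798125
(I − A)⁻¹ = adj(I−A) / det(I−A) ≈
  [   1.4526     0.4582     0.1949     0.4501]
  [   0.2692     1.2436     0.1208     0.4053]
  [   0.3964     0.1860     1.1103     0.1398]
  [   0.4419     0.5426     0.3812     1.3600]
The output multiplier for sector j is the column-j sum of the Leontief inverse (I − A)⁻¹ = adj(I−A) / det(I−A).
Column 3 of adj(I−A): (0.099000, 0.061375, 0.564000, 0.193625); det(I−A) = 0.50798125.
m_3 = (0.099000 + 0.061375 + 0.564000 + 0.193625) / 0.50798125 = 0.918 / 0.50798125 ≈ 1.807.

m_3 = 1.807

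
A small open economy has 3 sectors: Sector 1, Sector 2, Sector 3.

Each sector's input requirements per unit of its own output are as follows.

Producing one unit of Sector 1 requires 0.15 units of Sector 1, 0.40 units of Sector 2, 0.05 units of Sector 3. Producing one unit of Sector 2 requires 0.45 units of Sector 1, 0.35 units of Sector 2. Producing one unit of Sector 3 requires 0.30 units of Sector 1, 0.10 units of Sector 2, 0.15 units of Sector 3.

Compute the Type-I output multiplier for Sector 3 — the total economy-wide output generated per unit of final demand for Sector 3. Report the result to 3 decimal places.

I − A =
  [   0.85    -0.45    -0.30]
  [  -0.40     0.65    -0.10]
  [  -0.05     0.00     0.85]
Cofactors of I−A, C_ij = (−1)^(i+j)·(minor ij) (rows/columns in the sector order above):
  C_11 = (0.65)(0.85) − (-0.10)(0.00) = 0.5525
  C_12 = −[(-0.40)(0.85) − (-0.10)(-0.05)] = 0.3450
  C_13 = (-0.40)(0.00) − (0.65)(-0.05) = 0.0325
  C_21 = −[(-0.45)(0.85) − (-0.30)(0.00)] = 0.3825
  C_22 = (0.85)(0.85) − (-0.30)(-0.05) = 0.7075
  C_23 = −[(0.85)(0.00) − (-0.45)(-0.05)] = 0.0225
  C_31 = (-0.45)(-0.10) − (-0.30)(0.65) = 0.2400
  C_32 = −[(0.85)(-0.10) − (-0.30)(-0.40)] = 0.2050
  C_33 = (0.85)(0.65) − (-0.45)(-0.40) = 0.3725
det(I−A) = Σ_j (I−A)_1j·C_1j = (0.85)(0.5525) + (-0.45)(0.3450) + (-0.30)(0.0325) = 0.304625
adj(I−A) = Cᵀ =
  [ 0.5525   0.3825   0.2400]
  [ 0.3450   0.7075   0.2050]
  [ 0.0325   0.0225   0.3725]
(I − A)⁻¹ = adj(I−A) / det(I−A) ≈
  [   1.8137     1.2556     0.7879]
  [   1.1325     2.3225     0.6730]
  [   0.1067     0.0739     1.2228]
The output multiplier for sector j is the column-j sum of the Leontief inverse (I − A)⁻¹ = adj(I−A) / det(I−A).
Column 3 of adj(I−A): (0.2400, 0.2050, 0.3725); det(I−A) = 0.304625.
m_3 = (0.2400 + 0.2050 + 0.3725) / 0.304625 = 0.8175 / 0.304625 ≈ 2.684.

m_3 = 2.684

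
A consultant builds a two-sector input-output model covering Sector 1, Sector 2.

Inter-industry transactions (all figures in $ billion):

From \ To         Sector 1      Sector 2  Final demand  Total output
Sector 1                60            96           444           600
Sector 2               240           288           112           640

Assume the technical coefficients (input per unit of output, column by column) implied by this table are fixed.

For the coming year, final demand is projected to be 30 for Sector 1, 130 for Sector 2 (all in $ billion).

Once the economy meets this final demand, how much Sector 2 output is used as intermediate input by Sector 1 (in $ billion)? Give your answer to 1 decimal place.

z_21 = 33.1

Technical coefficients a_ij = z_ij / X_j:
  a_11 = 60/600 = 0.10, a_21 = 240/600 = 0.40
  a_12 = 96/640 = 0.15, a_22 = 288/640 = 0.45
I − A =
  [   0.90    -0.15]
  [  -0.40     0.55]
det(I−A) = (0.90)(0.55) − (-0.15)(-0.40) = 0.4350
adj(I−A) = [[0.55, 0.15], [0.40, 0.90]]
(I − A)⁻¹ = adj(I−A) / det(I−A) ≈
  [   1.2644     0.3448]
  [   0.9195     2.0690]
First solve x = (I − A)⁻¹ d = adj(I−A)·d / det(I−A); in particular x_1 = (0.55·30 + 0.15·130) / 0.4350 = 36.00 / 0.4350 ≈ 82.759.
Intermediate flow from 2 to 1: z_21 = a_21 · x_1 = 0.40 × 36.00 / 0.4350 = 14.40 / 0.4350 ≈ 33.1.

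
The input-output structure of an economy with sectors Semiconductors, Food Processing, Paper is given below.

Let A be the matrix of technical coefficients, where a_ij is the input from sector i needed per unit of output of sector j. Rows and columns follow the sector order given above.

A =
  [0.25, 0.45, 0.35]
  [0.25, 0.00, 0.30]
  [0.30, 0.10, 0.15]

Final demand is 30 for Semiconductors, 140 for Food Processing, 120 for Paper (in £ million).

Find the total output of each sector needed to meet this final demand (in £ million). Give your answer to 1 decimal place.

I − A =
  [   0.75    -0.45    -0.35]
  [  -0.25     1.00    -0.30]
  [  -0.30    -0.10     0.85]
Cofactors of I−A, C_ij = (−1)^(i+j)·(minor ij) (rows/columns in the sector order above):
  C_11 = (1.00)(0.85) − (-0.30)(-0.10) = 0.8200
  C_12 = −[(-0.25)(0.85) − (-0.30)(-0.30)] = 0.3025
  C_13 = (-0.25)(-0.10) − (1.00)(-0.30) = 0.3250
  C_21 = −[(-0.45)(0.85) − (-0.35)(-0.10)] = 0.4175
  C_22 = (0.75)(0.85) − (-0.35)(-0.30) = 0.5325
  C_23 = −[(0.75)(-0.10) − (-0.45)(-0.30)] = 0.2100
  C_31 = (-0.45)(-0.30) − (-0.35)(1.00) = 0.4850
  C_32 = −[(0.75)(-0.30) − (-0.35)(-0.25)] = 0.3125
  C_33 = (0.75)(1.00) − (-0.45)(-0.25) = 0.6375
det(I−A) = Σ_j (I−A)_1j·C_1j = (0.75)(0.8200) + (-0.45)(0.3025) + (-0.35)(0.3250) = 0.365125
adj(I−A) = Cᵀ =
  [ 0.8200   0.4175   0.4850]
  [ 0.3025   0.5325   0.3125]
  [ 0.3250   0.2100   0.6375]
(I − A)⁻¹ = adj(I−A) / det(I−A) ≈
  [   2.2458     1.1434     1.3283]
  [   0.8285     1.4584     0.8559]
  [   0.8901     0.5751     1.7460]
x = (I − A)⁻¹ d = adj(I−A)·d / det(I−A), with det(I−A) = 0.365125:
  x_1 = (0.8200·30 + 0.4175·140 + 0.4850·120) / 0.365125 = 141.25 / 0.365125 ≈ 386.9
  x_2 = (0.3025·30 + 0.5325·140 + 0.3125·120) / 0.365125 = 121.125 / 0.365125 ≈ 331.7
  x_3 = (0.3250·30 + 0.2100·140 + 0.6375·120) / 0.365125 = 115.65 / 0.365125 ≈ 316.7

x_1 = 386.9, x_2 = 331.7, x_3 = 316.7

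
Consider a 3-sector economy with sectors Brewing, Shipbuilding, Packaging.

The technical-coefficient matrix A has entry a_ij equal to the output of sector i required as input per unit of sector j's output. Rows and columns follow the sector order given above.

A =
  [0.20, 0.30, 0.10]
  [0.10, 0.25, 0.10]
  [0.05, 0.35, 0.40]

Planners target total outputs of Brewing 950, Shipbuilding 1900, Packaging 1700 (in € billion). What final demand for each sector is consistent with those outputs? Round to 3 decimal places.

I − A =
  [   0.80    -0.30    -0.10]
  [  -0.10     0.75    -0.10]
  [  -0.05    -0.35     0.60]
d = (I − A) x:
  d_B = (+0.80)·950 + (-0.30)·1900 + (-0.10)·1700 = 20.000
  d_S = (-0.10)·950 + (+0.75)·1900 + (-0.10)·1700 = 1160.000
  d_P = (-0.05)·950 + (-0.35)·1900 + (+0.60)·1700 = 307.500

d_B = 20.000, d_S = 1160.000, d_P = 307.500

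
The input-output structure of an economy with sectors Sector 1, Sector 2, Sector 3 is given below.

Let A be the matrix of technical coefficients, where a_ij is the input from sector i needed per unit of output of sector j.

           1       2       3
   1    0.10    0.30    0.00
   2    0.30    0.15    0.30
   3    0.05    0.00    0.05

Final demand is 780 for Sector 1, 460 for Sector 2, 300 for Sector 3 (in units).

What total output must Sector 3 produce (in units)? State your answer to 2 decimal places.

x_3 = 380.92

I − A =
  [   0.90    -0.30     0.00]
  [  -0.30     0.85    -0.30]
  [  -0.05     0.00     0.95]
Cofactors of I−A, C_ij = (−1)^(i+j)·(minor ij) (rows/columns in the sector order above):
  C_11 = (0.85)(0.95) − (-0.30)(0.00) = 0.8075
  C_12 = −[(-0.30)(0.95) − (-0.30)(-0.05)] = 0.3000
  C_13 = (-0.30)(0.00) − (0.85)(-0.05) = 0.0425
  C_21 = −[(-0.30)(0.95) − (0.00)(0.00)] = 0.2850
  C_22 = (0.90)(0.95) − (0.00)(-0.05) = 0.8550
  C_23 = −[(0.90)(0.00) − (-0.30)(-0.05)] = 0.0150
  C_31 = (-0.30)(-0.30) − (0.00)(0.85) = 0.0900
  C_32 = −[(0.90)(-0.30) − (0.00)(-0.30)] = 0.2700
  C_33 = (0.90)(0.85) − (-0.30)(-0.30) = 0.6750
det(I−A) = Σ_j (I−A)_1j·C_1j = (0.90)(0.8075) + (-0.30)(0.3000) + (0.00)(0.0425) = 0.63675
adj(I−A) = Cᵀ =
  [ 0.8075   0.2850   0.0900]
  [ 0.3000   0.8550   0.2700]
  [ 0.0425   0.0150   0.6750]
(I − A)⁻¹ = adj(I−A) / det(I−A) ≈
  [   1.2682     0.4476     0.1413]
  [   0.4711     1.3428     0.4240]
  [   0.0667     0.0236     1.0601]
x = (I − A)⁻¹ d = adj(I−A)·d / det(I−A), with det(I−A) = 0.63675:
  x_1 = (0.8075·780 + 0.2850·460 + 0.0900·300) / 0.63675 = 787.95 / 0.63675 ≈ 1237.46
  x_2 = (0.3000·780 + 0.8550·460 + 0.2700·300) / 0.63675 = 708.30 / 0.63675 ≈ 1112.37
  x_3 = (0.0425·780 + 0.0150·460 + 0.6750·300) / 0.63675 = 242.55 / 0.63675 ≈ 380.92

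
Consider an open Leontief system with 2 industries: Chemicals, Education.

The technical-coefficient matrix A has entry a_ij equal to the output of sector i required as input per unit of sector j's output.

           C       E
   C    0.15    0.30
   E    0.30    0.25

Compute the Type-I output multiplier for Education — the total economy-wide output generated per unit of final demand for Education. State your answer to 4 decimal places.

I − A =
  [   0.85    -0.30]
  [  -0.30     0.75]
det(I−A) = (0.85)(0.75) − (-0.30)(-0.30) = 0.5475
adj(I−A) = [[0.75, 0.30], [0.30, 0.85]]
(I − A)⁻¹ = adj(I−A) / det(I−A) ≈
  [   1.36986     0.54795]
  [   0.54795     1.55251]
The output multiplier for sector j is the column-j sum of the Leontief inverse (I − A)⁻¹ = adj(I−A) / det(I−A).
Column E of adj(I−A): (0.30, 0.85); det(I−A) = 0.5475.
m_E = (0.30 + 0.85) / 0.5475 = 1.15 / 0.5475 ≈ 2.1005.

m_E = 2.1005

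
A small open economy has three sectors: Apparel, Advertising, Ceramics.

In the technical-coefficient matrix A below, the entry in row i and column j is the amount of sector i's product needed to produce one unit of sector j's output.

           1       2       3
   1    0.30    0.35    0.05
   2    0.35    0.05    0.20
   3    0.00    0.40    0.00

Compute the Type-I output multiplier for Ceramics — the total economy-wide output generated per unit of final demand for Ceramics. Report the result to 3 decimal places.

I − A =
  [   0.70    -0.35    -0.05]
  [  -0.35     0.95    -0.20]
  [   0.00    -0.40     1.00]
Cofactors of I−A, C_ij = (−1)^(i+j)·(minor ij) (rows/columns in the sector order above):
  C_11 = (0.95)(1.00) − (-0.20)(-0.40) = 0.8700
  C_12 = −[(-0.35)(1.00) − (-0.20)(0.00)] = 0.3500
  C_13 = (-0.35)(-0.40) − (0.95)(0.00) = 0.1400
  C_21 = −[(-0.35)(1.00) − (-0.05)(-0.40)] = 0.3700
  C_22 = (0.70)(1.00) − (-0.05)(0.00) = 0.7000
  C_23 = −[(0.70)(-0.40) − (-0.35)(0.00)] = 0.2800
  C_31 = (-0.35)(-0.20) − (-0.05)(0.95) = 0.1175
  C_32 = −[(0.70)(-0.20) − (-0.05)(-0.35)] = 0.1575
  C_33 = (0.70)(0.95) − (-0.35)(-0.35) = 0.5425
det(I−A) = Σ_j (I−A)_1j·C_1j = (0.70)(0.8700) + (-0.35)(0.3500) + (-0.05)(0.1400) = 0.4795
adj(I−A) = Cᵀ =
  [ 0.8700   0.3700   0.1175]
  [ 0.3500   0.7000   0.1575]
  [ 0.1400   0.2800   0.5425]
(I − A)⁻¹ = adj(I−A) / det(I−A) ≈
  [   1.8144     0.7716     0.2450]
  [   0.7299     1.4599     0.3285]
  [   0.2920     0.5839     1.1314]
The output multiplier for sector j is the column-j sum of the Leontief inverse (I − A)⁻¹ = adj(I−A) / det(I−A).
Column 3 of adj(I−A): (0.1175, 0.1575, 0.5425); det(I−A) = 0.4795.
m_3 = (0.1175 + 0.1575 + 0.5425) / 0.4795 = 0.8175 / 0.4795 ≈ 1.705.

m_3 = 1.705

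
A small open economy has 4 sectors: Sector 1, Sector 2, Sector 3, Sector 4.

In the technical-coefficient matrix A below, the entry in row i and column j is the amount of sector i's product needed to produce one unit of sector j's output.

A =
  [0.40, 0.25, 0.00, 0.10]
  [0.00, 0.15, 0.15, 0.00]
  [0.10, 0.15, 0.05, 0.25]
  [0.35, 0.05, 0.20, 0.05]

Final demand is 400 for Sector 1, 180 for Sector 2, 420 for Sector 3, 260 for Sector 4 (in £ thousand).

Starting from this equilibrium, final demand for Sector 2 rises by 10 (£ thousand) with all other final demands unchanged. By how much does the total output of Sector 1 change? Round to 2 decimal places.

Δx_1 = 5.74

I − A =
  [   0.60    -0.25     0.00    -0.10]
  [   0.00     0.85    -0.15     0.00]
  [  -0.10    -0.15     0.95    -0.25]
  [  -0.35    -0.05    -0.20     0.95]
Compute the cofactors C_ij = (−1)^(i+j)·(3×3 minor ij) of I−A; the adjugate is their transpose:
adj(I−A) = Cᵀ =
  [ 0.701375   0.220875   0.053375   0.087875]
  [ 0.027375   0.476250   0.080250   0.024000]
  [ 0.155125   0.133875   0.454750   0.136000]
  [ 0.292500   0.134625   0.119625   0.467250]
det(I−A) = Σ_j (I−A)_1j·C_1j = (0.60)(0.701375) + (-0.25)(0.027375) + (0.00)(0.155125) + (-0.10)(0.292500) = 0.38473125
(I − A)⁻¹ = adj(I−A) / det(I−A) ≈
  [   1.8230     0.5741     0.1387     0.2284]
  [   0.0712     1.2379     0.2086     0.0624]
  [   0.4032     0.3480     1.1820     0.3535]
  [   0.7603     0.3499     0.3109     1.2145]
Δx = (I − A)⁻¹ Δd with Δd having +10 in the Sector 2 component and 0 elsewhere.
So Δx_1 = L_12 · (+10), where L_12 = adj(I−A)_12 / det(I−A) = 0.220875 / 0.38473125.
Δx_1 = 0.220875 × (+10) / 0.38473125 = 2.20875 / 0.38473125 ≈ 5.74.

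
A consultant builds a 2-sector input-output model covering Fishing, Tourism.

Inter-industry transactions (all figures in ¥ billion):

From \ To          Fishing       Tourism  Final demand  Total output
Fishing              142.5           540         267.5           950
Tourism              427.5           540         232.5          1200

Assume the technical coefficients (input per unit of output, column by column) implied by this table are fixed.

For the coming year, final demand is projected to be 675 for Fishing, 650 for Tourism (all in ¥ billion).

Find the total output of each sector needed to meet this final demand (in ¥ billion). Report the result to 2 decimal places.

x_1 = 2504.72, x_2 = 3231.13

Technical coefficients a_ij = z_ij / X_j:
  a_11 = 142.5/950 = 0.15, a_21 = 427.5/950 = 0.45
  a_12 = 540/1200 = 0.45, a_22 = 540/1200 = 0.45
I − A =
  [   0.85    -0.45]
  [  -0.45     0.55]
det(I−A) = (0.85)(0.55) − (-0.45)(-0.45) = 0.2650
adj(I−A) = [[0.55, 0.45], [0.45, 0.85]]
(I − A)⁻¹ = adj(I−A) / det(I−A) ≈
  [   2.0755     1.6981]
  [   1.6981     3.2075]
x = (I − A)⁻¹ d = adj(I−A)·d / det(I−A), with det(I−A) = 0.2650:
  x_1 = (0.55·675 + 0.45·650) / 0.2650 = 663.75 / 0.2650 ≈ 2504.72
  x_2 = (0.45·675 + 0.85·650) / 0.2650 = 856.25 / 0.2650 ≈ 3231.13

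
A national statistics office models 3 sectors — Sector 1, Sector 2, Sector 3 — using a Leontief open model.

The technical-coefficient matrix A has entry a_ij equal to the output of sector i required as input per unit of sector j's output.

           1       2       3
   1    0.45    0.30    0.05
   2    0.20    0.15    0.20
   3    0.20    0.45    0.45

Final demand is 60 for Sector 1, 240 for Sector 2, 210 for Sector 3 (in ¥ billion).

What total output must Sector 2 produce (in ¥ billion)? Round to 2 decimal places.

x_2 = 697.74

I − A =
  [   0.55    -0.30    -0.05]
  [  -0.20     0.85    -0.20]
  [  -0.20    -0.45     0.55]
Cofactors of I−A, C_ij = (−1)^(i+j)·(minor ij) (rows/columns in the sector order above):
  C_11 = (0.85)(0.55) − (-0.20)(-0.45) = 0.3775
  C_12 = −[(-0.20)(0.55) − (-0.20)(-0.20)] = 0.1500
  C_13 = (-0.20)(-0.45) − (0.85)(-0.20) = 0.2600
  C_21 = −[(-0.30)(0.55) − (-0.05)(-0.45)] = 0.1875
  C_22 = (0.55)(0.55) − (-0.05)(-0.20) = 0.2925
  C_23 = −[(0.55)(-0.45) − (-0.30)(-0.20)] = 0.3075
  C_31 = (-0.30)(-0.20) − (-0.05)(0.85) = 0.1025
  C_32 = −[(0.55)(-0.20) − (-0.05)(-0.20)] = 0.1200
  C_33 = (0.55)(0.85) − (-0.30)(-0.20) = 0.4075
det(I−A) = Σ_j (I−A)_1j·C_1j = (0.55)(0.3775) + (-0.30)(0.1500) + (-0.05)(0.2600) = 0.149625
adj(I−A) = Cᵀ =
  [ 0.3775   0.1875   0.1025]
  [ 0.1500   0.2925   0.1200]
  [ 0.2600   0.3075   0.4075]
(I − A)⁻¹ = adj(I−A) / det(I−A) ≈
  [   2.5230     1.2531     0.6850]
  [   1.0025     1.9549     0.8020]
  [   1.7377     2.0551     2.7235]
x = (I − A)⁻¹ d = adj(I−A)·d / det(I−A), with det(I−A) = 0.149625:
  x_1 = (0.3775·60 + 0.1875·240 + 0.1025·210) / 0.149625 = 89.175 / 0.149625 ≈ 595.99
  x_2 = (0.1500·60 + 0.2925·240 + 0.1200·210) / 0.149625 = 104.40 / 0.149625 ≈ 697.74
  x_3 = (0.2600·60 + 0.3075·240 + 0.4075·210) / 0.149625 = 174.975 / 0.149625 ≈ 1169.42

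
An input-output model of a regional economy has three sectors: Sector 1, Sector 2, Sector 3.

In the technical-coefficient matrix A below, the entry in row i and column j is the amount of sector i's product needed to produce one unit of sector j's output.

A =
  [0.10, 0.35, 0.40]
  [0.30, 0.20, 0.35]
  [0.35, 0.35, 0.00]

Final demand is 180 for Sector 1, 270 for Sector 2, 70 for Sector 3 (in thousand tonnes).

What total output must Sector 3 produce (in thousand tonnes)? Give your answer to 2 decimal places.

I − A =
  [   0.90    -0.35    -0.40]
  [  -0.30     0.80    -0.35]
  [  -0.35    -0.35     1.00]
Cofactors of I−A, C_ij = (−1)^(i+j)·(minor ij) (rows/columns in the sector order above):
  C_11 = (0.80)(1.00) − (-0.35)(-0.35) = 0.6775
  C_12 = −[(-0.30)(1.00) − (-0.35)(-0.35)] = 0.4225
  C_13 = (-0.30)(-0.35) − (0.80)(-0.35) = 0.3850
  C_21 = −[(-0.35)(1.00) − (-0.40)(-0.35)] = 0.4900
  C_22 = (0.90)(1.00) − (-0.40)(-0.35) = 0.7600
  C_23 = −[(0.90)(-0.35) − (-0.35)(-0.35)] = 0.4375
  C_31 = (-0.35)(-0.35) − (-0.40)(0.80) = 0.4425
  C_32 = −[(0.90)(-0.35) − (-0.40)(-0.30)] = 0.4350
  C_33 = (0.90)(0.80) − (-0.35)(-0.30) = 0.6150
det(I−A) = Σ_j (I−A)_1j·C_1j = (0.90)(0.6775) + (-0.35)(0.4225) + (-0.40)(0.3850) = 0.307875
adj(I−A) = Cᵀ =
  [ 0.6775   0.4900   0.4425]
  [ 0.4225   0.7600   0.4350]
  [ 0.3850   0.4375   0.6150]
(I − A)⁻¹ = adj(I−A) / det(I−A) ≈
  [   2.2006     1.5916     1.4373]
  [   1.3723     2.4685     1.4129]
  [   1.2505     1.4210     1.9976]
x = (I − A)⁻¹ d = adj(I−A)·d / det(I−A), with det(I−A) = 0.307875:
  x_1 = (0.6775·180 + 0.4900·270 + 0.4425·70) / 0.307875 = 285.225 / 0.307875 ≈ 926.43
  x_2 = (0.4225·180 + 0.7600·270 + 0.4350·70) / 0.307875 = 311.70 / 0.307875 ≈ 1012.42
  x_3 = (0.3850·180 + 0.4375·270 + 0.6150·70) / 0.307875 = 230.475 / 0.307875 ≈ 748.60

x_3 = 748.60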